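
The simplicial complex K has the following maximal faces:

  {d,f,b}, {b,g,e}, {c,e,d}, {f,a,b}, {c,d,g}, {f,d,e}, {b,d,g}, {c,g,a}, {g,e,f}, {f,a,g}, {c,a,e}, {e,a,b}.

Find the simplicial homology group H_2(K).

Take the total order a < b < c < d < e < f < g on the vertex set. Then K (dimension 2) consists of the simplices:

  0-simplices (7): a, b, c, d, e, f, g
  1-simplices (18): ab, ac, ae, af, ag, bd, be, bf, bg, cd, ce, cg, de, df, dg, ef, eg, fg
  2-simplices (12): abe, abf, ace, acg, afg, bdf, bdg, beg, cde, cdg, def, efg

Hence C_0 ≅ Z^7, C_1 ≅ Z^18, C_2 ≅ Z^12.

The boundary map ∂_1: C_1 → C_0 sends each edge [p,q] (with p < q) to q − p. For instance
  ∂ce = e − c.
The resulting 7×18 matrix has rank 6, and its Smith normal form has invariant factors (1,1,1,1,1,1).

∂_2: C_2 → C_1 sends each 2-simplex [p,q,r] to [q,r] − [p,r] + [p,q]. For instance
  ∂def = ef − df + de,
  ∂efg = fg − eg + ef.
The resulting 18×12 matrix has rank 12, and its Smith normal form has invariant factors (1,1,1,1,1,1,1,1,1,1,1,2).

Computing H_k = (kernel of ∂_k) / (image of ∂_{k+1}):

  H_2: rank ker ∂_2 − rank ∂_3 = (12 − 12) − 0 = 0, and there is no ∂_3, so H_2 = 0.

(K is a triangulation of the real projective plane RP^2.)

H_2 ≅ 0.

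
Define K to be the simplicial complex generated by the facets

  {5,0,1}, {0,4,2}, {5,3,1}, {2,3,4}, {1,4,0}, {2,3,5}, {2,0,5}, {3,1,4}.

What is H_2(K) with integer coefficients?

H_2 = Z.

Order the vertices as 0 < 1 < 2 < 3 < 4 < 5. Listing each simplex with vertices in this order, K has dimension 2 with simplices:

  0-simplices (6): [0], [1], [2], [3], [4], [5]
  1-simplices (12): [0,1], [0,2], [0,4], [0,5], [1,3], [1,4], [1,5], [2,3], [2,4], [2,5], [3,4], [3,5]
  2-simplices (8): [0,1,4], [0,1,5], [0,2,4], [0,2,5], [1,3,4], [1,3,5], [2,3,4], [2,3,5]

giving chain groups C_0 ≅ Z^6, C_1 ≅ Z^12, C_2 ≅ Z^8.

The boundary map ∂_1: C_1 → C_0 sends each edge [p,q] (with p < q) to q − p.
As a 6×12 matrix over Z this has rank 5, with invariant factors (1,1,1,1,1).

Boundary ∂_2: C_2 → C_1 sends each 2-simplex [p,q,r] to [q,r] − [p,r] + [p,q]. For instance
  ∂[2,3,4] = [3,4] − [2,4] + [2,3],
  ∂[1,3,4] = [3,4] − [1,4] + [1,3].
The 12×8 boundary matrix has rank 7 and Smith normal form diag(1,1,1,1,1,1,1).

Computing H_k = (kernel of ∂_k) / (image of ∂_{k+1}):

  H_2: rank ker ∂_2 − rank ∂_3 = (8 − 7) − 0 = 1, and there is no ∂_3, so H_2 ≅ Z.

(K is a triangulation of the 2-sphere S^2.)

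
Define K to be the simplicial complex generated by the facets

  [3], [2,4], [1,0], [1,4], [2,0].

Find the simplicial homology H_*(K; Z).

H_0 ≅ Z^2,  H_1 ≅ Z.

K has 5 vertices, 4 edges.
rank ∂_0 = 0, rank ∂_1 = 3 ⇒ b_0 = 5 − 0 − 3 = 2; all invariant factors of ∂_1 are 1 so no torsion. So H_0 ≅ Z^2.
rank ∂_1 = 3, rank ∂_2 = 0 ⇒ b_1 = 4 − 3 − 0 = 1. So H_1 ≅ Z.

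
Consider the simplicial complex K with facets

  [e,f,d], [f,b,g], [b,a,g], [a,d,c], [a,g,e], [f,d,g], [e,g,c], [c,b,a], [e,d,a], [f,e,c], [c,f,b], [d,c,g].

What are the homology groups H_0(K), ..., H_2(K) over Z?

H_0 ≅ Z,  H_1 ≅ Z/2,  H_2 = 0.

Order the vertices as a < b < c < d < e < f < g. Listing each simplex with vertices in this order, K has dimension 2 with simplices:

  0-simplices (7): a, b, c, d, e, f, g
  1-simplices (18): ab, ac, ad, ae, ag, bc, bf, bg, cd, ce, cf, cg, de, df, dg, ef, eg, fg
  2-simplices (12): abc, abg, acd, ade, aeg, bcf, bfg, cdg, cef, ceg, def, dfg

Hence C_0 ≅ Z^7, C_1 ≅ Z^18, C_2 ≅ Z^12.

Boundary ∂_1: C_1 → C_0 maps an edge to its endpoints' difference, ∂[p,q] = q − p. For instance
  ∂ae = e − a.
The resulting 7×18 matrix has rank 6, and its Smith normal form has invariant factors (1,1,1,1,1,1).

The boundary map ∂_2: C_2 → C_1 acts by ∂[p,q,r] = [q,r] − [p,r] + [p,q]. For instance
  ∂ade = de − ae + ad,
  ∂bfg = fg − bg + bf.
As a 18×12 matrix over Z this has rank 12, with invariant factors (1,1,1,1,1,1,1,1,1,1,1,2).

Now H_k = ker ∂_k / im ∂_{k+1}, so:

  H_0: rank C_0 − rank ∂_1 = 7 − 6 = 1, and the invariant factors of ∂_1 are all 1, so H_0 ≅ Z.
  H_1: rank ker ∂_1 − rank ∂_2 = (18 − 6) − 12 = 0, and ∂_2 has invariant factor 2 > 1, so H_1 ≅ Z/2.
  H_2: rank ker ∂_2 − rank ∂_3 = (12 − 12) − 0 = 0, and there is no ∂_3, so H_2 ≅ 0.

As a check, the Euler characteristic is 7 − 18 + 12 = 1, which agrees with 1 − 0 + 0 = 1.
(K is a triangulation of the real projective plane RP^2.)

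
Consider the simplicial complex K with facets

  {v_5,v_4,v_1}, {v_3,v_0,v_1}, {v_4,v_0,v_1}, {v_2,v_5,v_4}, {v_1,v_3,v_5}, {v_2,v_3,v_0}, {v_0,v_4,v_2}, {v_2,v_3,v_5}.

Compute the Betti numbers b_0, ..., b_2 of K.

K has 6 vertices, 12 edges, 8 triangles.
rank ∂_0 = 0, rank ∂_1 = 5 ⇒ b_0 = 6 − 0 − 5 = 1; all invariant factors of ∂_1 are 1 so no torsion. So H_0 = Z.
rank ∂_1 = 5, rank ∂_2 = 7 ⇒ b_1 = 12 − 5 − 7 = 0; all invariant factors of ∂_2 are 1 so no torsion. So H_1 = 0.
rank ∂_2 = 7, rank ∂_3 = 0 ⇒ b_2 = 8 − 7 − 0 = 1. So H_2 = Z.

b_0 = 1, b_1 = 0, b_2 = 1.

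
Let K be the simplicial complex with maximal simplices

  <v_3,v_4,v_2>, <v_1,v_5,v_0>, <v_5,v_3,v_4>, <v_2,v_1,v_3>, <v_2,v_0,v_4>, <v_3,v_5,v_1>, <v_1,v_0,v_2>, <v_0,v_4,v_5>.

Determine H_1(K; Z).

H_1 = 0.

Order the vertices as v_0 < v_1 < v_2 < v_3 < v_4 < v_5. Listing each simplex with vertices in this order, K has dimension 2 with simplices:

  0-simplices (6): [v_0], [v_1], [v_2], [v_3], [v_4], [v_5]
  1-simplices (12): [v_0,v_1], [v_0,v_2], [v_0,v_4], [v_0,v_5], [v_1,v_2], [v_1,v_3], [v_1,v_5], [v_2,v_3], [v_2,v_4], [v_3,v_4], [v_3,v_5], [v_4,v_5]
  2-simplices (8): [v_0,v_1,v_2], [v_0,v_1,v_5], [v_0,v_2,v_4], [v_0,v_4,v_5], [v_1,v_2,v_3], [v_1,v_3,v_5], [v_2,v_3,v_4], [v_3,v_4,v_5]

Hence C_0 ≅ Z^6, C_1 ≅ Z^12, C_2 ≅ Z^8.

Boundary ∂_1: C_1 → C_0 maps an edge to its endpoints' difference, ∂[p,q] = q − p. For instance
  ∂[v_3,v_5] = [v_5] − [v_3].
The 6×12 boundary matrix has rank 5 and Smith normal form diag(1,1,1,1,1).

The boundary map ∂_2: C_2 → C_1 maps a triangle to the signed sum of its edges. For instance
  ∂[v_1,v_2,v_3] = [v_2,v_3] − [v_1,v_3] + [v_1,v_2],
  ∂[v_0,v_4,v_5] = [v_4,v_5] − [v_0,v_5] + [v_0,v_4].
The 12×8 boundary matrix has rank 7 and Smith normal form diag(1,1,1,1,1,1,1).

From H_k ≅ ker(∂_k) / im(∂_{k+1}) we obtain:

  H_1: rank ker ∂_1 − rank ∂_2 = (12 − 5) − 7 = 0, and the invariant factors of ∂_2 are all 1, so H_1 ≅ 0.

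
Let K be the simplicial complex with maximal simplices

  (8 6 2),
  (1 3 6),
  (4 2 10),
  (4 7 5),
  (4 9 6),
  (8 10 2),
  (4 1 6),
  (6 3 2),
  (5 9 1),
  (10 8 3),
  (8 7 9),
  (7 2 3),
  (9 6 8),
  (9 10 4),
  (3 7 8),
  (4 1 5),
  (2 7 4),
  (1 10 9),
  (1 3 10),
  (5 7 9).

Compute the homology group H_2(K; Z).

Order the vertices as 1 < 2 < 3 < 4 < 5 < 6 < 7 < 8 < 9 < 10. Listing each simplex with vertices in this order, K has dimension 2 with simplices:

  0-simplices (10): [1], [2], [3], [4], [5], [6], [7], [8], [9], [10]
  1-simplices (30): (30 of them)
  2-simplices (20): (20 of them)

Hence C_0 ≅ Z^10, C_1 ≅ Z^30, C_2 ≅ Z^20.

Boundary ∂_1: C_1 → C_0 maps an edge to its endpoints' difference, ∂[p,q] = q − p.
As a 10×30 matrix over Z this has rank 9, with invariant factors (1,1,1,1,1,1,1,1,1).

∂_2: C_2 → C_1 sends each 2-simplex [p,q,r] to [q,r] − [p,r] + [p,q]. For instance
  ∂[2,3,7] = [3,7] − [2,7] + [2,3],
  ∂[2,4,10] = [4,10] − [2,10] + [2,4].
As a 30×20 matrix over Z this has rank 20, with invariant factors (1,1,1,1,1,1,1,1,1,1,1,1,1,1,1,1,1,1,1,2).

Computing H_k = (kernel of ∂_k) / (image of ∂_{k+1}):

  H_2: rank ker ∂_2 − rank ∂_3 = (20 − 20) − 0 = 0, and there is no ∂_3, so H_2 = 0.

H_2 = 0.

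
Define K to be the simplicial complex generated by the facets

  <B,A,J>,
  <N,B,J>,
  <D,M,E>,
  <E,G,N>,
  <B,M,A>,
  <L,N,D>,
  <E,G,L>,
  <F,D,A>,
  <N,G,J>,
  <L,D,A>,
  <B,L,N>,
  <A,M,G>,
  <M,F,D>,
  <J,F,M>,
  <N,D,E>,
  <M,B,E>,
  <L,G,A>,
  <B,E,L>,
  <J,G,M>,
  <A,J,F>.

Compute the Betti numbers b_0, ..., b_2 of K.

b_0 = 1, b_1 = 1, b_2 = 0.

Fix the vertex order A < B < D < E < F < G < J < L < M < N and write every simplex with vertices in increasing order. Then dim K = 2 and the simplices of K are:

  0-simplices (10): A, B, D, E, F, G, J, L, M, N
  1-simplices (30): AB, AD, AF, AG, AJ, AL, AM, BE, BJ, BL, BM, BN, DE, DF, DL, DM, DN, EG, EL, EM, EN, FJ, FM, GJ, GL, GM, GN, JM, JN, LN
  2-simplices (20): ABJ, ABM, ADF, ADL, AFJ, AGL, AGM, BEL, BEM, BJN, BLN, DEM, DEN, DFM, DLN, EGL, EGN, FJM, GJM, GJN

giving chain groups C_0 ≅ Z^10, C_1 ≅ Z^30, C_2 ≅ Z^20.

∂_1: C_1 → C_0 sends each edge [p,q] (with p < q) to q − p. For instance
  ∂DL = L − D.
This gives a 10×30 integer matrix of rank 9; reducing to Smith normal form yields diagonal entries (1,1,1,1,1,1,1,1,1).

∂_2: C_2 → C_1 sends each 2-simplex [p,q,r] to [q,r] − [p,r] + [p,q]. For instance
  ∂BEM = EM − BM + BE,
  ∂EGL = GL − EL + EG.
As a 30×20 matrix over Z this has rank 20, with invariant factors (1,1,1,1,1,1,1,1,1,1,1,1,1,1,1,1,1,1,1,2).

Reading off H_k = ker ∂_k / im ∂_{k+1}:

  H_0: rank C_0 − rank ∂_1 = 10 − 9 = 1, and the invariant factors of ∂_1 are all 1, so H_0 ≅ Z.
  H_1: rank ker ∂_1 − rank ∂_2 = (30 − 9) − 20 = 1, and ∂_2 has invariant factor 2 > 1, so H_1 ≅ Z ⊕ Z/2Z.
  H_2: rank ker ∂_2 − rank ∂_3 = (20 − 20) − 0 = 0, and there is no ∂_3, so H_2 ≅ 0.

(K is a triangulation of the Klein bottle.)

Hence the Betti numbers are b_0 = 1, b_1 = 1, b_2 = 0.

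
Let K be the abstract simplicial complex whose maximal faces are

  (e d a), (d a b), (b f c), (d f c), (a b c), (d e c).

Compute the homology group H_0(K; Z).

K has 6 vertices, 12 edges, 6 triangles.
rank ∂_0 = 0, rank ∂_1 = 5 ⇒ b_0 = 6 − 0 − 5 = 1; all invariant factors of ∂_1 are 1 so no torsion. So H_0 ≅ Z.

H_0 = Z.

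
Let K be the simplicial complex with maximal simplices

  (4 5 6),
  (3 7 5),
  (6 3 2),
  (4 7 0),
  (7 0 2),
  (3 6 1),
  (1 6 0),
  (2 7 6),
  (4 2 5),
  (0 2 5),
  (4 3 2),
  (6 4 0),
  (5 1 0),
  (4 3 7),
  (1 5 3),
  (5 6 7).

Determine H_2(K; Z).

Fix the vertex order 0 < 1 < 2 < 3 < 4 < 5 < 6 < 7 and write every simplex with vertices in increasing order. Then dim K = 2 and the simplices of K are:

  0-simplices (8): [0], [1], [2], [3], [4], [5], [6], [7]
  1-simplices (24): (24 of them)
  2-simplices (16): [0,1,5], [0,1,6], [0,2,5], [0,2,7], [0,4,6], [0,4,7], [1,3,5], [1,3,6], [2,3,4], [2,3,6], [2,4,5], [2,6,7], [3,4,7], [3,5,7], [4,5,6], [5,6,7]

Hence C_0 ≅ Z^8, C_1 ≅ Z^24, C_2 ≅ Z^16.

The boundary map ∂_1: C_1 → C_0 maps an edge to its endpoints' difference, ∂[p,q] = q − p. For instance
  ∂[1,6] = [6] − [1].
The resulting 8×24 matrix has rank 7, and its Smith normal form has invariant factors (1,1,1,1,1,1,1).

The boundary map ∂_2: C_2 → C_1 sends each 2-simplex [p,q,r] to [q,r] − [p,r] + [p,q]. For instance
  ∂[2,4,5] = [4,5] − [2,5] + [2,4],
  ∂[0,4,6] = [4,6] − [0,6] + [0,4].
The resulting 24×16 matrix has rank 15, and its Smith normal form has invariant factors (1,1,1,1,1,1,1,1,1,1,1,1,1,1,1).

Computing H_k = (kernel of ∂_k) / (image of ∂_{k+1}):

  H_2: rank ker ∂_2 − rank ∂_3 = (16 − 15) − 0 = 1, and there is no ∂_3, so H_2 = Z.

(K is a triangulation of the torus T^2.)

H_2 ≅ Z.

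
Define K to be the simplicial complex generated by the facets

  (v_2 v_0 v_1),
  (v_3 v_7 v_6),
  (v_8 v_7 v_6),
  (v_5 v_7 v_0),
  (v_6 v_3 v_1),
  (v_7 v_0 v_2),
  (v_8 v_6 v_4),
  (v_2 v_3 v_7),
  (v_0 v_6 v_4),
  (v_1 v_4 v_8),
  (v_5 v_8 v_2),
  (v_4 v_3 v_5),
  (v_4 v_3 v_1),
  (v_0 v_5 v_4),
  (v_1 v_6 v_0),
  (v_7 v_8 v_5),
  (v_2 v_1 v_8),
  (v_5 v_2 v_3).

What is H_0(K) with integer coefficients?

H_0 ≅ Z.

Order the vertices as v_0 < v_1 < v_2 < v_3 < v_4 < v_5 < v_6 < v_7 < v_8. Listing each simplex with vertices in this order, K has dimension 2 with simplices:

  0-simplices (9): [v_0], [v_1], [v_2], [v_3], [v_4], [v_5], [v_6], [v_7], [v_8]
  1-simplices (27): (27 of them)
  2-simplices (18): (18 of them)

so the chain groups are C_0 ≅ Z^9, C_1 ≅ Z^27, C_2 ≅ Z^18.

∂_1: C_1 → C_0 maps an edge to its endpoints' difference, ∂[p,q] = q − p.
The resulting 9×27 matrix has rank 8, and its Smith normal form has invariant factors (1,1,1,1,1,1,1,1).

∂_2: C_2 → C_1 maps a triangle to the signed sum of its edges. For instance
  ∂[v_3,v_4,v_5] = [v_4,v_5] − [v_3,v_5] + [v_3,v_4],
  ∂[v_0,v_1,v_2] = [v_1,v_2] − [v_0,v_2] + [v_0,v_1].
As a 27×18 matrix over Z this has rank 18, with invariant factors (1,1,1,1,1,1,1,1,1,1,1,1,1,1,1,1,1,2).

Now H_k = ker ∂_k / im ∂_{k+1}, so:

  H_0: rank C_0 − rank ∂_1 = 9 − 8 = 1, and the invariant factors of ∂_1 are all 1, so H_0 = Z.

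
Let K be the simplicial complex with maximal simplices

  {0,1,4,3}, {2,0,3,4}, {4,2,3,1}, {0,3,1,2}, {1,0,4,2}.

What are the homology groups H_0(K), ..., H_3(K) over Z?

Fix the vertex order 0 < 1 < 2 < 3 < 4 and write every simplex with vertices in increasing order. Then dim K = 3 and the simplices of K are:

  0-simplices (5): [0], [1], [2], [3], [4]
  1-simplices (10): [0,1], [0,2], [0,3], [0,4], [1,2], [1,3], [1,4], [2,3], [2,4], [3,4]
  2-simplices (10): [0,1,2], [0,1,3], [0,1,4], [0,2,3], [0,2,4], [0,3,4], [1,2,3], [1,2,4], [1,3,4], [2,3,4]
  3-simplices (5): [0,1,2,3], [0,1,2,4], [0,1,3,4], [0,2,3,4], [1,2,3,4]

giving chain groups C_0 ≅ Z^5, C_1 ≅ Z^10, C_2 ≅ Z^10, C_3 ≅ Z^5.

∂_1: C_1 → C_0 sends each edge [p,q] (with p < q) to q − p.
This gives a 5×10 integer matrix of rank 4; reducing to Smith normal form yields diagonal entries (1,1,1,1).

∂_2: C_2 → C_1 maps a triangle to the signed sum of its edges. For instance
  ∂[0,1,4] = [1,4] − [0,4] + [0,1],
  ∂[1,2,3] = [2,3] − [1,3] + [1,2].
As a 10×10 matrix over Z this has rank 6, with invariant factors (1,1,1,1,1,1).

Boundary ∂_3: C_3 → C_2 sends each 3-simplex σ to the alternating sum Σ_i (−1)^i (σ with its i-th vertex removed). For instance
  ∂[1,2,3,4] = [2,3,4] − [1,3,4] + [1,2,4] − [1,2,3],
  ∂[0,1,2,3] = [1,2,3] − [0,2,3] + [0,1,3] − [0,1,2].
As a 10×5 matrix over Z this has rank 4, with invariant factors (1,1,1,1).

Reading off H_k = ker ∂_k / im ∂_{k+1}:

  H_0: rank C_0 − rank ∂_1 = 5 − 4 = 1, and the invariant factors of ∂_1 are all 1, so H_0 ≅ Z.
  H_1: rank ker ∂_1 − rank ∂_2 = (10 − 4) − 6 = 0, and the invariant factors of ∂_2 are all 1, so H_1 ≅ 0.
  H_2: rank ker ∂_2 − rank ∂_3 = (10 − 6) − 4 = 0, and the invariant factors of ∂_3 are all 1, so H_2 ≅ 0.
  H_3: rank ker ∂_3 − rank ∂_4 = (5 − 4) − 0 = 1, and there is no ∂_4, so H_3 ≅ Z.

(K is a triangulation of the 3-sphere S^3.)

H_0 ≅ Z,  H_1 = 0,  H_2 = 0,  H_3 ≅ Z.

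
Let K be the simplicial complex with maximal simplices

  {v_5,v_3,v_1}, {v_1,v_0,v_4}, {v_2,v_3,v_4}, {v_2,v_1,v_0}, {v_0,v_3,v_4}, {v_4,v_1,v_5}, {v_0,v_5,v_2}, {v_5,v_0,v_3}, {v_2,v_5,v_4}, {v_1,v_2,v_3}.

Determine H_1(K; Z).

Order the vertices as v_0 < v_1 < v_2 < v_3 < v_4 < v_5. Listing each simplex with vertices in this order, K has dimension 2 with simplices:

  0-simplices (6): [v_0], [v_1], [v_2], [v_3], [v_4], [v_5]
  1-simplices (15): (15 of them)
  2-simplices (10): [v_0,v_1,v_2], [v_0,v_1,v_4], [v_0,v_2,v_5], [v_0,v_3,v_4], [v_0,v_3,v_5], [v_1,v_2,v_3], [v_1,v_3,v_5], [v_1,v_4,v_5], [v_2,v_3,v_4], [v_2,v_4,v_5]

Hence C_0 ≅ Z^6, C_1 ≅ Z^15, C_2 ≅ Z^10.

∂_1: C_1 → C_0 sends each edge [p,q] (with p < q) to q − p. For instance
  ∂[v_4,v_5] = [v_5] − [v_4].
The resulting 6×15 matrix has rank 5, and its Smith normal form has invariant factors (1,1,1,1,1).

The boundary map ∂_2: C_2 → C_1 acts by ∂[p,q,r] = [q,r] − [p,r] + [p,q]. For instance
  ∂[v_2,v_3,v_4] = [v_3,v_4] − [v_2,v_4] + [v_2,v_3],
  ∂[v_0,v_1,v_4] = [v_1,v_4] − [v_0,v_4] + [v_0,v_1].
The resulting 15×10 matrix has rank 10, and its Smith normal form has invariant factors (1,1,1,1,1,1,1,1,1,2).

Now H_k = ker ∂_k / im ∂_{k+1}, so:

  H_1: rank ker ∂_1 − rank ∂_2 = (15 − 5) − 10 = 0, and ∂_2 has invariant factor 2 > 1, so H_1 = Z/2.

H_1 = Z/2.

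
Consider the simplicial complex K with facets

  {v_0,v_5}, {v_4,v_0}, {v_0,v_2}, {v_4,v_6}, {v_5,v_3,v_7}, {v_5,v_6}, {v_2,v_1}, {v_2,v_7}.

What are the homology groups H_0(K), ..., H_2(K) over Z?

H_0 ≅ Z,  H_1 ≅ Z^2,  H_2 = 0.

We work with the vertex ordering v_0 < v_1 < v_2 < v_3 < v_4 < v_5 < v_6 < v_7. The simplices of K, each written with vertices in increasing order, are:

  0-simplices (8): [v_0], [v_1], [v_2], [v_3], [v_4], [v_5], [v_6], [v_7]
  1-simplices (10): [v_0,v_2], [v_0,v_4], [v_0,v_5], [v_1,v_2], [v_2,v_7], [v_3,v_5], [v_3,v_7], [v_4,v_6], [v_5,v_6], [v_5,v_7]
  2-simplices (1): [v_3,v_5,v_7]

Hence C_0 ≅ Z^8, C_1 ≅ Z^10, C_2 ≅ Z^1.

Boundary ∂_1: C_1 → C_0 is given by ∂[p,q] = [q] − [p]. For instance
  ∂[v_5,v_6] = [v_6] − [v_5].
This gives a 8×10 integer matrix of rank 7; reducing to Smith normal form yields diagonal entries (1,1,1,1,1,1,1).

∂_2: C_2 → C_1 acts by ∂[p,q,r] = [q,r] − [p,r] + [p,q]. For instance
  ∂[v_3,v_5,v_7] = [v_5,v_7] − [v_3,v_7] + [v_3,v_5].
The 10×1 boundary matrix has rank 1 and Smith normal form diag(1).

Computing H_k = (kernel of ∂_k) / (image of ∂_{k+1}):

  H_0: rank C_0 − rank ∂_1 = 8 − 7 = 1, and the invariant factors of ∂_1 are all 1, so H_0 ≅ Z.
  H_1: rank ker ∂_1 − rank ∂_2 = (10 − 7) − 1 = 2, and the invariant factors of ∂_2 are all 1, so H_1 ≅ Z^2.
  H_2: rank ker ∂_2 − rank ∂_3 = (1 − 1) − 0 = 0, and there is no ∂_3, so H_2 ≅ 0.

As a check, the Euler characteristic is 8 − 10 + 1 = -1, which agrees with 1 − 2 + 0 = -1.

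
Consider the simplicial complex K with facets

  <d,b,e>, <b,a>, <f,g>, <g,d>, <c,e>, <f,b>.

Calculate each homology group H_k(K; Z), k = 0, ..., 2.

H_0 ≅ Z,  H_1 ≅ Z,  H_2 = 0.

Order the vertices as a < b < c < d < e < f < g. Listing each simplex with vertices in this order, K has dimension 2 with simplices:

  0-simplices (7): a, b, c, d, e, f, g
  1-simplices (8): ab, bd, be, bf, ce, de, dg, fg
  2-simplices (1): bde

so the chain groups are C_0 ≅ Z^7, C_1 ≅ Z^8, C_2 ≅ Z^1.

Boundary ∂_1: C_1 → C_0 maps an edge to its endpoints' difference, ∂[p,q] = q − p. For instance
  ∂de = e − d.
As a 7×8 matrix over Z this has rank 6, with invariant factors (1,1,1,1,1,1).

The boundary map ∂_2: C_2 → C_1 acts by ∂[p,q,r] = [q,r] − [p,r] + [p,q]. For instance
  ∂bde = de − be + bd.
The resulting 8×1 matrix has rank 1, and its Smith normal form has invariant factors (1).

Reading off H_k = ker ∂_k / im ∂_{k+1}:

  H_0: rank C_0 − rank ∂_1 = 7 − 6 = 1, and the invariant factors of ∂_1 are all 1, so H_0 = Z.
  H_1: rank ker ∂_1 − rank ∂_2 = (8 − 6) − 1 = 1, and the invariant factors of ∂_2 are all 1, so H_1 = Z.
  H_2: rank ker ∂_2 − rank ∂_3 = (1 − 1) − 0 = 0, and there is no ∂_3, so H_2 = 0.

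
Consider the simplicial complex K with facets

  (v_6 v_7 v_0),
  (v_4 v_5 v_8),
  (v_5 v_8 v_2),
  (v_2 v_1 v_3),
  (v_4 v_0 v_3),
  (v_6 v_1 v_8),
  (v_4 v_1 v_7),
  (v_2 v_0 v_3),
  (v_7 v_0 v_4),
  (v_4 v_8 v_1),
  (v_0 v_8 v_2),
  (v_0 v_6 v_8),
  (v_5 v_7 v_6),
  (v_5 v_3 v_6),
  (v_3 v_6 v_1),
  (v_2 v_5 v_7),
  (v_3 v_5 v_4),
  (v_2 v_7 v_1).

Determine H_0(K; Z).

We work with the vertex ordering v_0 < v_1 < v_2 < v_3 < v_4 < v_5 < v_6 < v_7 < v_8. The simplices of K, each written with vertices in increasing order, are:

  0-simplices (9): [v_0], [v_1], [v_2], [v_3], [v_4], [v_5], [v_6], [v_7], [v_8]
  1-simplices (27): (27 of them)
  2-simplices (18): (18 of them)

so the chain groups are C_0 ≅ Z^9, C_1 ≅ Z^27, C_2 ≅ Z^18.

The boundary map ∂_1: C_1 → C_0 maps an edge to its endpoints' difference, ∂[p,q] = q − p. For instance
  ∂[v_2,v_3] = [v_3] − [v_2].
The 9×27 boundary matrix has rank 8 and Smith normal form diag(1,1,1,1,1,1,1,1).

The boundary map ∂_2: C_2 → C_1 maps a triangle to the signed sum of its edges. For instance
  ∂[v_1,v_2,v_7] = [v_2,v_7] − [v_1,v_7] + [v_1,v_2],
  ∂[v_5,v_6,v_7] = [v_6,v_7] − [v_5,v_7] + [v_5,v_6].
This gives a 27×18 integer matrix of rank 17; reducing to Smith normal form yields diagonal entries (1,1,1,1,1,1,1,1,1,1,1,1,1,1,1,1,1).

Computing H_k = (kernel of ∂_k) / (image of ∂_{k+1}):

  H_0: rank C_0 − rank ∂_1 = 9 − 8 = 1, and the invariant factors of ∂_1 are all 1, so H_0 ≅ Z.

(K is a triangulation of the torus T^2.)

H_0 ≅ Z.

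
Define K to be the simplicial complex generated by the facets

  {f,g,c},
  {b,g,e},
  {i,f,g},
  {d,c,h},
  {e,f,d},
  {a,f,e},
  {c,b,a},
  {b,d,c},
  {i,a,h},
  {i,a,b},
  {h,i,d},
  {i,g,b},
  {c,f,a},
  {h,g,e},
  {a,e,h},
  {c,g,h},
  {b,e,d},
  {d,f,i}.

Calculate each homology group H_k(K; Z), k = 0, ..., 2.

We work with the vertex ordering a < b < c < d < e < f < g < h < i. The simplices of K, each written with vertices in increasing order, are:

  0-simplices (9): a, b, c, d, e, f, g, h, i
  1-simplices (27): ab, ac, ae, af, ah, ai, bc, bd, be, bg, bi, cd, cf, cg, ch, de, df, dh, di, ef, eg, eh, fg, fi, gh, gi, hi
  2-simplices (18): abc, abi, acf, aef, aeh, ahi, bcd, bde, beg, bgi, cdh, cfg, cgh, def, dfi, dhi, egh, fgi

giving chain groups C_0 ≅ Z^9, C_1 ≅ Z^27, C_2 ≅ Z^18.

Boundary ∂_1: C_1 → C_0 is given by ∂[p,q] = [q] − [p].
The 9×27 boundary matrix has rank 8 and Smith normal form diag(1,1,1,1,1,1,1,1).

Boundary ∂_2: C_2 → C_1 acts by ∂[p,q,r] = [q,r] − [p,r] + [p,q]. For instance
  ∂cgh = gh − ch + cg,
  ∂fgi = gi − fi + fg.
This gives a 27×18 integer matrix of rank 17; reducing to Smith normal form yields diagonal entries (1,1,1,1,1,1,1,1,1,1,1,1,1,1,1,1,1).

From H_k ≅ ker(∂_k) / im(∂_{k+1}) we obtain:

  H_0: rank C_0 − rank ∂_1 = 9 − 8 = 1, and the invariant factors of ∂_1 are all 1, so H_0 = Z.
  H_1: rank ker ∂_1 − rank ∂_2 = (27 − 8) − 17 = 2, and the invariant factors of ∂_2 are all 1, so H_1 = Z^2.
  H_2: rank ker ∂_2 − rank ∂_3 = (18 − 17) − 0 = 1, and there is no ∂_3, so H_2 = Z.

H_0 ≅ Z,  H_1 ≅ Z^2,  H_2 ≅ Z.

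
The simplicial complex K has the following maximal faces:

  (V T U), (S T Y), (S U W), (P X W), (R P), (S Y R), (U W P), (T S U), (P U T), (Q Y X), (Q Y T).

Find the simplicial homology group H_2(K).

We work with the vertex ordering P < Q < R < S < T < U < V < W < X < Y. The simplices of K, each written with vertices in increasing order, are:

  0-simplices (10): P, Q, R, S, T, U, V, W, X, Y
  1-simplices (21): PR, PT, PU, PW, PX, QT, QX, QY, RS, RY, ST, SU, SW, SY, TU, TV, TY, UV, UW, WX, XY
  2-simplices (10): PTU, PUW, PWX, QTY, QXY, RSY, STU, STY, SUW, TUV

Hence C_0 ≅ Z^10, C_1 ≅ Z^21, C_2 ≅ Z^10.

∂_1: C_1 → C_0 maps an edge to its endpoints' difference, ∂[p,q] = q − p. For instance
  ∂UV = V − U.
The resulting 10×21 matrix has rank 9, and its Smith normal form has invariant factors (1,1,1,1,1,1,1,1,1).

∂_2: C_2 → C_1 sends each 2-simplex [p,q,r] to [q,r] − [p,r] + [p,q]. For instance
  ∂QTY = TY − QY + QT,
  ∂PUW = UW − PW + PU.
The resulting 21×10 matrix has rank 10, and its Smith normal form has invariant factors (1,1,1,1,1,1,1,1,1,1).

Now H_k = ker ∂_k / im ∂_{k+1}, so:

  H_2: rank ker ∂_2 − rank ∂_3 = (10 − 10) − 0 = 0, and there is no ∂_3, so H_2 = 0.

H_2 ≅ 0.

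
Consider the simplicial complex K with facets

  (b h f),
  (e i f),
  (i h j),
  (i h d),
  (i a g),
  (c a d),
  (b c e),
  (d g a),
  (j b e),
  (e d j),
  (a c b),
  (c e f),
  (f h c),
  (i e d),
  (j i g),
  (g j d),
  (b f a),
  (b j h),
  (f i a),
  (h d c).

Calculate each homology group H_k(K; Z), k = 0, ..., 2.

We work with the vertex ordering a < b < c < d < e < f < g < h < i < j. The simplices of K, each written with vertices in increasing order, are:

  0-simplices (10): a, b, c, d, e, f, g, h, i, j
  1-simplices (30): ab, ac, ad, af, ag, ai, bc, be, bf, bh, bj, cd, ce, cf, ch, de, dg, dh, di, dj, ef, ei, ej, fh, fi, gi, gj, hi, hj, ij
  2-simplices (20): abc, abf, acd, adg, afi, agi, bce, bej, bfh, bhj, cdh, cef, cfh, dei, dej, dgj, dhi, efi, gij, hij

giving chain groups C_0 ≅ Z^10, C_1 ≅ Z^30, C_2 ≅ Z^20.

Boundary ∂_1: C_1 → C_0 sends each edge [p,q] (with p < q) to q − p. For instance
  ∂fh = h − f.
The resulting 10×30 matrix has rank 9, and its Smith normal form has invariant factors (1,1,1,1,1,1,1,1,1).

Boundary ∂_2: C_2 → C_1 acts by ∂[p,q,r] = [q,r] − [p,r] + [p,q]. For instance
  ∂dei = ei − di + de,
  ∂cdh = dh − ch + cd.
The 30×20 boundary matrix has rank 20 and Smith normal form diag(1,1,1,1,1,1,1,1,1,1,1,1,1,1,1,1,1,1,1,2).

From H_k ≅ ker(∂_k) / im(∂_{k+1}) we obtain:

  H_0: rank C_0 − rank ∂_1 = 10 − 9 = 1, and the invariant factors of ∂_1 are all 1, so H_0 = Z.
  H_1: rank ker ∂_1 − rank ∂_2 = (30 − 9) − 20 = 1, and ∂_2 has invariant factor 2 > 1, so H_1 = Z × Z/2.
  H_2: rank ker ∂_2 − rank ∂_3 = (20 − 20) − 0 = 0, and there is no ∂_3, so H_2 = 0.

As a check, the Euler characteristic is 10 − 30 + 20 = 0, which agrees with 1 − 1 + 0 = 0.

H_0 = Z,  H_1 = Z × Z/2,  H_2 = 0.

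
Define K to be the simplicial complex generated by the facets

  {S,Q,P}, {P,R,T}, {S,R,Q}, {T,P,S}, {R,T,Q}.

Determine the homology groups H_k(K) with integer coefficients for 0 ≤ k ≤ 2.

Fix the vertex order P < Q < R < S < T and write every simplex with vertices in increasing order. Then dim K = 2 and the simplices of K are:

  0-simplices (5): P, Q, R, S, T
  1-simplices (10): PQ, PR, PS, PT, QR, QS, QT, RS, RT, ST
  2-simplices (5): PQS, PRT, PST, QRS, QRT

so the chain groups are C_0 ≅ Z^5, C_1 ≅ Z^10, C_2 ≅ Z^5.

∂_1: C_1 → C_0 maps an edge to its endpoints' difference, ∂[p,q] = q − p. For instance
  ∂QR = R − Q.
The 5×10 boundary matrix has rank 4 and Smith normal form diag(1,1,1,1).

The boundary map ∂_2: C_2 → C_1 maps a triangle to the signed sum of its edges. For instance
  ∂QRT = RT − QT + QR,
  ∂QRS = RS − QS + QR.
This gives a 10×5 integer matrix of rank 5; reducing to Smith normal form yields diagonal entries (1,1,1,1,1).

From H_k ≅ ker(∂_k) / im(∂_{k+1}) we obtain:

  H_0: rank C_0 − rank ∂_1 = 5 − 4 = 1, and the invariant factors of ∂_1 are all 1, so H_0 ≅ Z.
  H_1: rank ker ∂_1 − rank ∂_2 = (10 − 4) − 5 = 1, and the invariant factors of ∂_2 are all 1, so H_1 ≅ Z.
  H_2: rank ker ∂_2 − rank ∂_3 = (5 − 5) − 0 = 0, and there is no ∂_3, so H_2 ≅ 0.

(K is a triangulation of the Möbius band.)

H_0 ≅ Z,  H_1 ≅ Z,  H_2 = 0.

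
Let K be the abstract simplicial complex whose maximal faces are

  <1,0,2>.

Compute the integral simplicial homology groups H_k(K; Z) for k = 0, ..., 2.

H_0 = Z,  H_1 = 0,  H_2 = 0.

We work with the vertex ordering 0 < 1 < 2. The simplices of K, each written with vertices in increasing order, are:

  0-simplices (3): [0], [1], [2]
  1-simplices (3): [0,1], [0,2], [1,2]
  2-simplices (1): [0,1,2]

so the chain groups are C_0 ≅ Z^3, C_1 ≅ Z^3, C_2 ≅ Z^1.

The boundary map ∂_1: C_1 → C_0 maps an edge to its endpoints' difference, ∂[p,q] = q − p. For instance
  ∂[0,2] = [2] − [0].
As a 3×3 matrix over Z this has rank 2, with invariant factors (1,1).

Boundary ∂_2: C_2 → C_1 maps a triangle to the signed sum of its edges. For instance
  ∂[0,1,2] = [1,2] − [0,2] + [0,1].
The 3×1 boundary matrix has rank 1 and Smith normal form diag(1).

Reading off H_k = ker ∂_k / im ∂_{k+1}:

  H_0: rank C_0 − rank ∂_1 = 3 − 2 = 1, and the invariant factors of ∂_1 are all 1, so H_0 = Z.
  H_1: rank ker ∂_1 − rank ∂_2 = (3 − 2) − 1 = 0, and the invariant factors of ∂_2 are all 1, so H_1 = 0.
  H_2: rank ker ∂_2 − rank ∂_3 = (1 − 1) − 0 = 0, and there is no ∂_3, so H_2 = 0.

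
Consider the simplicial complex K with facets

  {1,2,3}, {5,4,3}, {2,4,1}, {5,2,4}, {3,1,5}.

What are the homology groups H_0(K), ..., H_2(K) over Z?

Fix the vertex order 1 < 2 < 3 < 4 < 5 and write every simplex with vertices in increasing order. Then dim K = 2 and the simplices of K are:

  0-simplices (5): [1], [2], [3], [4], [5]
  1-simplices (10): [1,2], [1,3], [1,4], [1,5], [2,3], [2,4], [2,5], [3,4], [3,5], [4,5]
  2-simplices (5): [1,2,3], [1,2,4], [1,3,5], [2,4,5], [3,4,5]

giving chain groups C_0 ≅ Z^5, C_1 ≅ Z^10, C_2 ≅ Z^5.

The boundary map ∂_1: C_1 → C_0 is given by ∂[p,q] = [q] − [p].
This gives a 5×10 integer matrix of rank 4; reducing to Smith normal form yields diagonal entries (1,1,1,1).

Boundary ∂_2: C_2 → C_1 acts by ∂[p,q,r] = [q,r] − [p,r] + [p,q]. For instance
  ∂[1,2,4] = [2,4] − [1,4] + [1,2],
  ∂[1,2,3] = [2,3] − [1,3] + [1,2].
As a 10×5 matrix over Z this has rank 5, with invariant factors (1,1,1,1,1).

Now H_k = ker ∂_k / im ∂_{k+1}, so:

  H_0: rank C_0 − rank ∂_1 = 5 − 4 = 1, and the invariant factors of ∂_1 are all 1, so H_0 = Z.
  H_1: rank ker ∂_1 − rank ∂_2 = (10 − 4) − 5 = 1, and the invariant factors of ∂_2 are all 1, so H_1 = Z.
  H_2: rank ker ∂_2 − rank ∂_3 = (5 − 5) − 0 = 0, and there is no ∂_3, so H_2 = 0.

As a check, the Euler characteristic is 5 − 10 + 5 = 0, which agrees with 1 − 1 + 0 = 0.
(K is a triangulation of the Möbius band.)

H_0 ≅ Z,  H_1 ≅ Z,  H_2 = 0.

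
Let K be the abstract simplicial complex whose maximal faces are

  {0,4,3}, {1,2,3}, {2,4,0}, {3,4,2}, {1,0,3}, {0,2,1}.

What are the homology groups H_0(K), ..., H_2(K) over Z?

We work with the vertex ordering 0 < 1 < 2 < 3 < 4. The simplices of K, each written with vertices in increasing order, are:

  0-simplices (5): [0], [1], [2], [3], [4]
  1-simplices (9): [0,1], [0,2], [0,3], [0,4], [1,2], [1,3], [2,3], [2,4], [3,4]
  2-simplices (6): [0,1,2], [0,1,3], [0,2,4], [0,3,4], [1,2,3], [2,3,4]

so the chain groups are C_0 ≅ Z^5, C_1 ≅ Z^9, C_2 ≅ Z^6.

The boundary map ∂_1: C_1 → C_0 is given by ∂[p,q] = [q] − [p]. For instance
  ∂[1,2] = [2] − [1].
The 5×9 boundary matrix has rank 4 and Smith normal form diag(1,1,1,1).

Boundary ∂_2: C_2 → C_1 sends each 2-simplex [p,q,r] to [q,r] − [p,r] + [p,q]. For instance
  ∂[1,2,3] = [2,3] − [1,3] + [1,2],
  ∂[0,1,3] = [1,3] − [0,3] + [0,1].
The 9×6 boundary matrix has rank 5 and Smith normal form diag(1,1,1,1,1).

Computing H_k = (kernel of ∂_k) / (image of ∂_{k+1}):

  H_0: rank C_0 − rank ∂_1 = 5 − 4 = 1, and the invariant factors of ∂_1 are all 1, so H_0 ≅ Z.
  H_1: rank ker ∂_1 − rank ∂_2 = (9 − 4) − 5 = 0, and the invariant factors of ∂_2 are all 1, so H_1 ≅ 0.
  H_2: rank ker ∂_2 − rank ∂_3 = (6 − 5) − 0 = 1, and there is no ∂_3, so H_2 ≅ Z.

(K is a triangulation of the 2-sphere S^2.)

H_0 = Z,  H_1 = 0,  H_2 = Z.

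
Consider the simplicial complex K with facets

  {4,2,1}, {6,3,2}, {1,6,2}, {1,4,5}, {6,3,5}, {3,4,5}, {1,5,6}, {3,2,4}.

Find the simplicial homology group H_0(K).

H_0 = Z.

K has 6 vertices, 12 edges, 8 triangles.
rank ∂_0 = 0, rank ∂_1 = 5 ⇒ b_0 = 6 − 0 − 5 = 1; all invariant factors of ∂_1 are 1 so no torsion. So H_0 ≅ Z.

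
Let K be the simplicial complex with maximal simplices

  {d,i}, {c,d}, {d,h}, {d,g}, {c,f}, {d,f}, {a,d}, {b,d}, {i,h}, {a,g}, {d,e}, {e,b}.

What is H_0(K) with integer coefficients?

Take the total order a < b < c < d < e < f < g < h < i on the vertex set. Then K (dimension 1) consists of the simplices:

  0-simplices (9): a, b, c, d, e, f, g, h, i
  1-simplices (12): ad, ag, bd, be, cd, cf, de, df, dg, dh, di, hi

Hence C_0 ≅ Z^9, C_1 ≅ Z^12.

∂_1: C_1 → C_0 is given by ∂[p,q] = [q] − [p].
The 9×12 boundary matrix has rank 8 and Smith normal form diag(1,1,1,1,1,1,1,1).

Now H_k = ker ∂_k / im ∂_{k+1}, so:

  H_0: rank C_0 − rank ∂_1 = 9 − 8 = 1, and the invariant factors of ∂_1 are all 1, so H_0 = Z.

H_0 ≅ Z.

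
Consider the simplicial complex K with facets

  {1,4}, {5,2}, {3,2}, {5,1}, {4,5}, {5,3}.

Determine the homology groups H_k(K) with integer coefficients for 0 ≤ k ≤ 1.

H_0 ≅ Z,  H_1 ≅ Z^2.

Take the total order 1 < 2 < 3 < 4 < 5 on the vertex set. Then K (dimension 1) consists of the simplices:

  0-simplices (5): [1], [2], [3], [4], [5]
  1-simplices (6): [1,4], [1,5], [2,3], [2,5], [3,5], [4,5]

so the chain groups are C_0 ≅ Z^5, C_1 ≅ Z^6.

∂_1: C_1 → C_0 sends each edge [p,q] (with p < q) to q − p. For instance
  ∂[2,5] = [5] − [2].
As a 5×6 matrix over Z this has rank 4, with invariant factors (1,1,1,1).

Now H_k = ker ∂_k / im ∂_{k+1}, so:

  H_0: rank C_0 − rank ∂_1 = 5 − 4 = 1, and the invariant factors of ∂_1 are all 1, so H_0 ≅ Z.
  H_1: rank ker ∂_1 − rank ∂_2 = (6 − 4) − 0 = 2, and there is no ∂_2, so H_1 ≅ Z^2.

As a check, the Euler characteristic is 5 − 6 = -1, which agrees with 1 − 2 = -1.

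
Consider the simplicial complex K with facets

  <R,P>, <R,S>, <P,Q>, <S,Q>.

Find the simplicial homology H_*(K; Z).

Take the total order P < Q < R < S on the vertex set. Then K (dimension 1) consists of the simplices:

  0-simplices (4): P, Q, R, S
  1-simplices (4): PQ, PR, QS, RS

so the chain groups are C_0 ≅ Z^4, C_1 ≅ Z^4.

The boundary map ∂_1: C_1 → C_0 sends each edge [p,q] (with p < q) to q − p. For instance
  ∂RS = S − R.
This gives a 4×4 integer matrix of rank 3; reducing to Smith normal form yields diagonal entries (1,1,1).

From H_k ≅ ker(∂_k) / im(∂_{k+1}) we obtain:

  H_0: rank C_0 − rank ∂_1 = 4 − 3 = 1, and the invariant factors of ∂_1 are all 1, so H_0 = Z.
  H_1: rank ker ∂_1 − rank ∂_2 = (4 − 3) − 0 = 1, and there is no ∂_2, so H_1 = Z.

(K is a triangulation of the circle S^1.)

H_0 = Z,  H_1 = Z.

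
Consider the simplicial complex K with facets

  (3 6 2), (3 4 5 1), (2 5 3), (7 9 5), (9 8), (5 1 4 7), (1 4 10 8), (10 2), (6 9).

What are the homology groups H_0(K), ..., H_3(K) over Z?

H_0 = Z,  H_1 = Z^3,  H_2 = 0,  H_3 = 0.

K has 10 vertices, 23 edges, 14 triangles, 3 3-simplices.
rank ∂_0 = 0, rank ∂_1 = 9 ⇒ b_0 = 10 − 0 − 9 = 1; all invariant factors of ∂_1 are 1 so no torsion. So H_0 ≅ Z.
rank ∂_1 = 9, rank ∂_2 = 11 ⇒ b_1 = 23 − 9 − 11 = 3; all invariant factors of ∂_2 are 1 so no torsion. So H_1 ≅ Z^3.
rank ∂_2 = 11, rank ∂_3 = 3 ⇒ b_2 = 14 − 11 − 3 = 0; all invariant factors of ∂_3 are 1 so no torsion. So H_2 ≅ 0.
rank ∂_3 = 3, rank ∂_4 = 0 ⇒ b_3 = 3 − 3 − 0 = 0. So H_3 ≅ 0.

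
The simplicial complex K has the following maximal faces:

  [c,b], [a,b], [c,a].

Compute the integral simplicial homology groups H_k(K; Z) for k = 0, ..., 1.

H_0 ≅ Z,  H_1 ≅ Z.

We work with the vertex ordering a < b < c. The simplices of K, each written with vertices in increasing order, are:

  0-simplices (3): a, b, c
  1-simplices (3): ab, ac, bc

Hence C_0 ≅ Z^3, C_1 ≅ Z^3.

The boundary map ∂_1: C_1 → C_0 is given by ∂[p,q] = [q] − [p]. For instance
  ∂bc = c − b.
This gives a 3×3 integer matrix of rank 2; reducing to Smith normal form yields diagonal entries (1,1).

Computing H_k = (kernel of ∂_k) / (image of ∂_{k+1}):

  H_0: rank C_0 − rank ∂_1 = 3 − 2 = 1, and the invariant factors of ∂_1 are all 1, so H_0 = Z.
  H_1: rank ker ∂_1 − rank ∂_2 = (3 − 2) − 0 = 1, and there is no ∂_2, so H_1 = Z.

As a check, the Euler characteristic is 3 − 3 = 0, which agrees with 1 − 1 = 0.
(K is a triangulation of the circle S^1.)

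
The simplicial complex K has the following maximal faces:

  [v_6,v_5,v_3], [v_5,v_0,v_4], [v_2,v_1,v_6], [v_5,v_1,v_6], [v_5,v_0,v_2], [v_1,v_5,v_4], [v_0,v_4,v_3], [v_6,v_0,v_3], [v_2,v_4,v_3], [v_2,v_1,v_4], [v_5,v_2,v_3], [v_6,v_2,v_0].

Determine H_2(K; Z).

H_2 ≅ 0.

K has 7 vertices, 18 edges, 12 triangles.
rank ∂_2 = 12, rank ∂_3 = 0 ⇒ b_2 = 12 − 12 − 0 = 0. So H_2 ≅ 0.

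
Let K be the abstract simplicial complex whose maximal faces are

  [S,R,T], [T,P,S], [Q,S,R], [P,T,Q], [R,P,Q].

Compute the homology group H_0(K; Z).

Order the vertices as P < Q < R < S < T. Listing each simplex with vertices in this order, K has dimension 2 with simplices:

  0-simplices (5): P, Q, R, S, T
  1-simplices (10): PQ, PR, PS, PT, QR, QS, QT, RS, RT, ST
  2-simplices (5): PQR, PQT, PST, QRS, RST

giving chain groups C_0 ≅ Z^5, C_1 ≅ Z^10, C_2 ≅ Z^5.

∂_1: C_1 → C_0 is given by ∂[p,q] = [q] − [p].
The resulting 5×10 matrix has rank 4, and its Smith normal form has invariant factors (1,1,1,1).

Boundary ∂_2: C_2 → C_1 acts by ∂[p,q,r] = [q,r] − [p,r] + [p,q]. For instance
  ∂PQR = QR − PR + PQ,
  ∂QRS = RS − QS + QR.
As a 10×5 matrix over Z this has rank 5, with invariant factors (1,1,1,1,1).

Computing H_k = (kernel of ∂_k) / (image of ∂_{k+1}):

  H_0: rank C_0 − rank ∂_1 = 5 − 4 = 1, and the invariant factors of ∂_1 are all 1, so H_0 ≅ Z.

H_0 = Z.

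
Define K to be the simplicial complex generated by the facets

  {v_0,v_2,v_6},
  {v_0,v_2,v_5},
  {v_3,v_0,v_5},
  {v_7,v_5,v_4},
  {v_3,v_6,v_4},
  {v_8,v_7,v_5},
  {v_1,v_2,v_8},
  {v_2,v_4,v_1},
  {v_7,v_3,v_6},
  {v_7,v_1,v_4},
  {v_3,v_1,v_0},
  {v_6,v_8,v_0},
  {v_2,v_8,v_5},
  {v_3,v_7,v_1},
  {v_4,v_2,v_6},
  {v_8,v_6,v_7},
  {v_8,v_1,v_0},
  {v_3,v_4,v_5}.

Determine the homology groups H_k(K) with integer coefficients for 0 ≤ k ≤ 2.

H_0 ≅ Z,  H_1 ≅ Z ⊕ Z/2,  H_2 = 0.

Fix the vertex order v_0 < v_1 < v_2 < v_3 < v_4 < v_5 < v_6 < v_7 < v_8 and write every simplex with vertices in increasing order. Then dim K = 2 and the simplices of K are:

  0-simplices (9): [v_0], [v_1], [v_2], [v_3], [v_4], [v_5], [v_6], [v_7], [v_8]
  1-simplices (27): (27 of them)
  2-simplices (18): (18 of them)

so the chain groups are C_0 ≅ Z^9, C_1 ≅ Z^27, C_2 ≅ Z^18.

∂_1: C_1 → C_0 sends each edge [p,q] (with p < q) to q − p. For instance
  ∂[v_2,v_4] = [v_4] − [v_2].
The resulting 9×27 matrix has rank 8, and its Smith normal form has invariant factors (1,1,1,1,1,1,1,1).

∂_2: C_2 → C_1 sends each 2-simplex [p,q,r] to [q,r] − [p,r] + [p,q]. For instance
  ∂[v_6,v_7,v_8] = [v_7,v_8] − [v_6,v_8] + [v_6,v_7],
  ∂[v_0,v_3,v_5] = [v_3,v_5] − [v_0,v_5] + [v_0,v_3].
This gives a 27×18 integer matrix of rank 18; reducing to Smith normal form yields diagonal entries (1,1,1,1,1,1,1,1,1,1,1,1,1,1,1,1,1,2).

Now H_k = ker ∂_k / im ∂_{k+1}, so:

  H_0: rank C_0 − rank ∂_1 = 9 − 8 = 1, and the invariant factors of ∂_1 are all 1, so H_0 ≅ Z.
  H_1: rank ker ∂_1 − rank ∂_2 = (27 − 8) − 18 = 1, and ∂_2 has invariant factor 2 > 1, so H_1 ≅ Z ⊕ Z/2.
  H_2: rank ker ∂_2 − rank ∂_3 = (18 − 18) − 0 = 0, and there is no ∂_3, so H_2 ≅ 0.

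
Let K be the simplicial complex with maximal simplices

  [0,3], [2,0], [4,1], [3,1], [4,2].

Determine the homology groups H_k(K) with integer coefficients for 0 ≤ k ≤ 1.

H_0 = Z,  H_1 = Z.

Order the vertices as 0 < 1 < 2 < 3 < 4. Listing each simplex with vertices in this order, K has dimension 1 with simplices:

  0-simplices (5): [0], [1], [2], [3], [4]
  1-simplices (5): [0,2], [0,3], [1,3], [1,4], [2,4]

Hence C_0 ≅ Z^5, C_1 ≅ Z^5.

∂_1: C_1 → C_0 sends each edge [p,q] (with p < q) to q − p. For instance
  ∂[2,4] = [4] − [2].
The 5×5 boundary matrix has rank 4 and Smith normal form diag(1,1,1,1).

From H_k ≅ ker(∂_k) / im(∂_{k+1}) we obtain:

  H_0: rank C_0 − rank ∂_1 = 5 − 4 = 1, and the invariant factors of ∂_1 are all 1, so H_0 = Z.
  H_1: rank ker ∂_1 − rank ∂_2 = (5 − 4) − 0 = 1, and there is no ∂_2, so H_1 = Z.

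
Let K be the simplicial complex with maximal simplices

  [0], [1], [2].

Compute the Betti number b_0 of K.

Fix the vertex order 0 < 1 < 2 and write every simplex with vertices in increasing order. Then dim K = 0 and the simplices of K are:

  0-simplices (3): [0], [1], [2]

so the chain groups are C_0 ≅ Z^3.

Reading off H_k = ker ∂_k / im ∂_{k+1}:

  H_0: rank C_0 − rank ∂_1 = 3 − 0 = 3, and there is no ∂_1, so H_0 = Z^3.

Hence the Betti numbers are b_0 = 3.

b_0 = 3.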